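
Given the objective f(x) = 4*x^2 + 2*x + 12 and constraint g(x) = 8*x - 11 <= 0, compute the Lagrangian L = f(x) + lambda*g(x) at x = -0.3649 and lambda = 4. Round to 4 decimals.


Step 1: Evaluate f(x).
f(-0.3649) = 4*(-0.3649)^2 + 2*(-0.3649) + 12 = 11.8028
Step 2: Evaluate g(x).
g(-0.3649) = 8*-0.3649 - 11 = -13.9192
Step 3: Compute Lagrangian.
L = 11.8028 + 4*-13.9192 = -43.874


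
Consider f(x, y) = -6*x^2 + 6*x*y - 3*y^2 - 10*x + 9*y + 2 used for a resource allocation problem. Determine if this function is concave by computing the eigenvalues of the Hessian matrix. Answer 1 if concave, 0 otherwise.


The Hessian of f(x,y) = -6*x^2 + 6*x*y - 3*y^2 - 10*x + 9*y + 2 is:
H = [[-12, 6], [6, -6]]
Trace = -12 - 6 = -18
Determinant = -12*-6 - (6)^2 = 36
Discriminant = (-18)^2 - 4*36 = 180.0
Eigenvalues: lambda_1 = -15.7082, lambda_2 = -2.2918
The function is concave.

1


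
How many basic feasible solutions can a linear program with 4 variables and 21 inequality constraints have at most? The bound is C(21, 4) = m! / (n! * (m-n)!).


Each vertex corresponds to some choice of n active constraints out of m, so the number of vertices is at most C(m, n) = m! / (n!(m-n)!).
m = 21, n = 4
Numerator: 21 * 20 * 19 * 18
Denominator: 4! = 24
C(21, 4) = 5985


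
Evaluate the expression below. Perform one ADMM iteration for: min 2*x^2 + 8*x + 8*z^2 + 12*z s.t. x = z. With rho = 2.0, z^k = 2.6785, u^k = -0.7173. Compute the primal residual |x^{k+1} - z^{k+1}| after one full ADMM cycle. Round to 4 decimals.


ADMM iteration with rho = 2.0, z^k = 2.6785, u^k = -0.7173
Step 1: x-update.
Minimize 2*x^2 + 8*x + (2.0/2)*(x - 2.6785 - 0.7173)^2
FOC: (2*2 + 2.0)*x = -8 + 2.0*(2.6785 + 0.7173)
x^{k+1} = -0.2014
Step 2: z-update.
Minimize 8*z^2 + 12*z + (2.0/2)*(-0.2014 - z - 0.7173)^2
FOC: (2*8 + 2.0)*z = -12 + 2.0*(-0.2014 - 0.7173)
z^{k+1} = -0.7687
Step 3: u-update.
u^{k+1} = -0.7173 - 0.2014 + 0.7687 = -0.15
Step 4: Primal residual = |-0.2014 + 0.7687| = 0.5673


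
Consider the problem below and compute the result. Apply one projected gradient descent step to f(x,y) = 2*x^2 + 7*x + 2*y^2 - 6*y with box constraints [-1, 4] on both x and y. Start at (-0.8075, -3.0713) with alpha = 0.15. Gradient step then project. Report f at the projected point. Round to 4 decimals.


Step 1: Compute gradient at (-0.8075, -3.0713).
grad_x = 2*2*-0.8075 + 7 = 3.77
grad_y = 2*2*-3.0713 - 6 = -18.2852
Step 2: Gradient step.
x_raw = -0.8075 - 0.15*3.77 = -1.373
y_raw = -3.0713 - 0.15*-18.2852 = -0.3285
Step 3: Project onto [-1, 4].
x_proj = clip(-1.373) = -1.0
y_proj = clip(-0.3285) = -0.3285
Step 4: Evaluate f.
f(-1.0, -0.3285) = -2.813


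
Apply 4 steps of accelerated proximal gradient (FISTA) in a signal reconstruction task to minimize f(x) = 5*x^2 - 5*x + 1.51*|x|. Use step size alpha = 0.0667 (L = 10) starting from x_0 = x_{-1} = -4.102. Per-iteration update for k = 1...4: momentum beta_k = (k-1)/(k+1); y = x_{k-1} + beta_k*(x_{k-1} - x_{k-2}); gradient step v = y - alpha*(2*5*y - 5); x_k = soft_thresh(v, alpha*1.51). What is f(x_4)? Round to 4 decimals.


FISTA on f(x) = 5*x^2 - 5*x + 1.51*|x|
L = 10, alpha = 0.0667
Iteration 1: beta = 0.0, y = -4.102 + 0.0*(-4.102 + 4.102) = -4.102
  grad(y) = -46.02, v = y - alpha*grad = -1.0325
  prox(v) = soft_thresh(-1.0325, 0.1007) = -0.9317
Iteration 2: beta = 0.3333, y = -0.9317 + 0.3333*(-0.9317 + 4.102) = 0.125
  grad(y) = -3.75, v = y - alpha*grad = 0.3751
  prox(v) = soft_thresh(0.3751, 0.1007) = 0.2744
Iteration 3: beta = 0.5, y = 0.2744 + 0.5*(0.2744 + 0.9317) = 0.8775
  grad(y) = 3.7749, v = y - alpha*grad = 0.6257
  prox(v) = soft_thresh(0.6257, 0.1007) = 0.525
Iteration 4: beta = 0.6, y = 0.525 + 0.6*(0.525 - 0.2744) = 0.6753
  grad(y) = 1.7533, v = y - alpha*grad = 0.5584
  prox(v) = soft_thresh(0.5584, 0.1007) = 0.4577
f(x_4) = 5*0.4577^2 - 5*0.4577 + 1.51*|0.4577| = -0.55


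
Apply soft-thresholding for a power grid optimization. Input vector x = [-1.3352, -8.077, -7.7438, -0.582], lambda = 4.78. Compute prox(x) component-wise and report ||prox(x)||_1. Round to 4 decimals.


Soft-thresholding with lambda = 4.78:
prox(-1.3352) = sign(-1.3352)*max(|-1.3352| - 4.78, 0) = 0.0
prox(-8.077) = sign(-8.077)*max(|-8.077| - 4.78, 0) = -3.297
prox(-7.7438) = sign(-7.7438)*max(|-7.7438| - 4.78, 0) = -2.9638
prox(-0.582) = sign(-0.582)*max(|-0.582| - 4.78, 0) = 0.0
prox(x) = [0.0, -3.297, -2.9638, 0.0]
||prox(x)||_1 = 0.0 + 3.297 + 2.9638 + 0.0 = 6.2608


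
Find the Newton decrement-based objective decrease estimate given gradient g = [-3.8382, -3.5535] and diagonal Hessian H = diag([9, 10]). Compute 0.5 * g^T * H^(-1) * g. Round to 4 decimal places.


Step 1: H is diagonal, so H^(-1) * g = [-0.4265, -0.3554].
Step 2: g^T H^(-1) g = sum_i g_i^2 / H_ii
  = (-3.8382)^2/9 + (-3.5535)^2/10
  = 1.6369 + 1.2627 = 2.8996
Step 3: Objective decrease = 0.5 * g^T H^(-1) g = 1.4498


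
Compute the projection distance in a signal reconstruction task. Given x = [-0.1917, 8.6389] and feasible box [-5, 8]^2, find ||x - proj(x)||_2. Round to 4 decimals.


Project each component onto [-5, 8].
clip(-0.1917) = -0.1917, clip(8.6389) = 8.0
Projection = [-0.1917, 8.0]
Squared diffs: [0.0, 0.4082]
Distance = sqrt(0.4082) = 0.6389


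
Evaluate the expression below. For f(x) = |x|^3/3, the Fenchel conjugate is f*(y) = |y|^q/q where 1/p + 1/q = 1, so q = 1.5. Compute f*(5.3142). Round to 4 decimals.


The conjugate exponent q satisfies 1/p + 1/q = 1.
p = 3, so q = 3/(3 - 1) = 1.5
|y|^q = 5.3142^1.5 = 12.2506
f*(5.3142) = 12.2506 / 1.5 = 8.1671


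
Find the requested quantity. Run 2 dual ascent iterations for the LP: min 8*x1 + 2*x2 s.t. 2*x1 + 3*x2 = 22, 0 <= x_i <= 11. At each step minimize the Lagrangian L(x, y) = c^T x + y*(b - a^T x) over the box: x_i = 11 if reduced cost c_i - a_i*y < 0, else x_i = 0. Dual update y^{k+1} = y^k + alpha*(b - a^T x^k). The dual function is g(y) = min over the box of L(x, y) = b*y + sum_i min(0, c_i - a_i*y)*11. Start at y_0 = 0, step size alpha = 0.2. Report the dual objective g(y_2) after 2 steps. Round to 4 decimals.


Dual ascent for LP: min 8*x1 + 2*x2, 2*x1 + 3*x2 = 22, 0 <= x_i <= 11
Step 1: y^k = 0.0, reduced costs: (8.0, 2.0)
  x^k = (0.0, 0.0), subgradient = b - a^T x = 22.0
  y^{k+1} = 0.0 + 0.2*22.0 = 4.4
Step 2: y^k = 4.4, reduced costs: (-0.8, -11.2)
  x^k = (11.0, 11.0), subgradient = b - a^T x = -33.0
  y^{k+1} = 4.4 + 0.2*-33.0 = -2.2
Dual objective at y_2 = -2.2: reduced costs (12.4, 8.6), box minimizer x = (0.0, 0.0)
g(y_2) = b*y + (c1 - a1*y)*x1 + (c2 - a2*y)*x2 = 22*(-2.2) + 12.4*0.0 + 8.6*0.0 = -48.4 + 0.0 + 0.0 = -48.4


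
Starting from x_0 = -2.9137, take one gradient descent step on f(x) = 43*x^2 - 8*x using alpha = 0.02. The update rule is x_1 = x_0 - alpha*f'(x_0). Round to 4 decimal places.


We compute the gradient at x_0 and apply the update.
f'(x) = 86*x - 8
f'(-2.9137) = 86*-2.9137 - 8 = -258.5782
x_1 = -2.9137 - 0.02*-258.5782 = 2.2579


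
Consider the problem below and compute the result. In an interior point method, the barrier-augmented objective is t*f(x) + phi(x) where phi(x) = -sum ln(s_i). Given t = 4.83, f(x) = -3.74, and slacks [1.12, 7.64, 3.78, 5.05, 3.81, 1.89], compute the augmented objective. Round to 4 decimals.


Step 1: Compute log-barrier.
ln values: [0.1133, 2.0334, 1.3297, 1.6194, 1.3376, 0.6366]
phi = -(0.1133 + 2.0334 + 1.3297 + 1.6194 + 1.3376 + 0.6366) = -7.07
Step 2: Compute augmented objective.
t*f(x) = 4.83*-3.74 = -18.0642
Total = -18.0642 - 7.07 = -25.1342


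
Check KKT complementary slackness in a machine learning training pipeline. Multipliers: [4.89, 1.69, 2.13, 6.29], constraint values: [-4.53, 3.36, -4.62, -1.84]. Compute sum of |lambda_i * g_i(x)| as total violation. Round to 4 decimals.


KKT complementary slackness check:
lambda_1 * g_1 = 4.89 * -4.53 = -22.1517
lambda_2 * g_2 = 1.69 * 3.36 = 5.6784
lambda_3 * g_3 = 2.13 * -4.62 = -9.8406
lambda_4 * g_4 = 6.29 * -1.84 = -11.5736
Total violation = 22.1517 + 5.6784 + 9.8406 + 11.5736 = 49.2443


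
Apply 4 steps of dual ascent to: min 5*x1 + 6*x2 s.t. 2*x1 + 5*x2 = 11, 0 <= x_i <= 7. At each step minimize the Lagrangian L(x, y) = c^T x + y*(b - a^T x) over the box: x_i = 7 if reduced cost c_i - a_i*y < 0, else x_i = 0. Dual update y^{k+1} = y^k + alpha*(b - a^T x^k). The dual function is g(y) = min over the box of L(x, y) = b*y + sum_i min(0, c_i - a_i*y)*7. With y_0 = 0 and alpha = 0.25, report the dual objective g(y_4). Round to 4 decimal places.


Dual ascent for LP: min 5*x1 + 6*x2, 2*x1 + 5*x2 = 11, 0 <= x_i <= 7
Step 1: y^k = 0.0, reduced costs: (5.0, 6.0)
  x^k = (0.0, 0.0), subgradient = b - a^T x = 11.0
  y^{k+1} = 0.0 + 0.25*11.0 = 2.75
Step 2: y^k = 2.75, reduced costs: (-0.5, -7.75)
  x^k = (7.0, 7.0), subgradient = b - a^T x = -38.0
  y^{k+1} = 2.75 + 0.25*-38.0 = -6.75
Step 3: y^k = -6.75, reduced costs: (18.5, 39.75)
  x^k = (0.0, 0.0), subgradient = b - a^T x = 11.0
  y^{k+1} = -6.75 + 0.25*11.0 = -4.0
Step 4: y^k = -4.0, reduced costs: (13.0, 26.0)
  x^k = (0.0, 0.0), subgradient = b - a^T x = 11.0
  y^{k+1} = -4.0 + 0.25*11.0 = -1.25
Dual objective at y_4 = -1.25: reduced costs (7.5, 12.25), box minimizer x = (0.0, 0.0)
g(y_4) = b*y + (c1 - a1*y)*x1 + (c2 - a2*y)*x2 = 11*(-1.25) + 7.5*0.0 + 12.25*0.0 = -13.75 + 0.0 + 0.0 = -13.75


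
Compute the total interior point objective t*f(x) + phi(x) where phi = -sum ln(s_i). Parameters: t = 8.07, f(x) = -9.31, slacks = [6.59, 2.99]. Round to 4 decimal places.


Step 1: Compute log-barrier.
ln values: [1.8856, 1.0953]
phi = -(1.8856 + 1.0953) = -2.9808
Step 2: Compute augmented objective.
t*f(x) = 8.07*-9.31 = -75.1317
Total = -75.1317 - 2.9808 = -78.1125


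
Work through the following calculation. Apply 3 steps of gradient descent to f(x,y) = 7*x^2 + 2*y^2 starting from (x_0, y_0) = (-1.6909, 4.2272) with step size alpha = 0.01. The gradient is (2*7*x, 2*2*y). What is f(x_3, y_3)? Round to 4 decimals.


Gradient descent on f(x,y) = 7*x^2 + 2*y^2.
Starting point: (-1.6909, 4.2272), alpha = 0.01
Step 1: grad_x = 2*7*-1.6909 = -23.6726, grad_y = 2*2*4.2272 = 16.9088
  x_1 = -1.6909 - 0.01*-23.6726 = -1.4542
  y_1 = 4.2272 - 0.01*16.9088 = 4.0581
Step 2: grad_x = 2*7*-1.4542 = -20.3584, grad_y = 2*2*4.0581 = 16.2324
  x_2 = -1.4542 - 0.01*-20.3584 = -1.2506
  y_2 = 4.0581 - 0.01*16.2324 = 3.8958
Step 3: grad_x = 2*7*-1.2506 = -17.5083, grad_y = 2*2*3.8958 = 15.5832
  x_3 = -1.2506 - 0.01*-17.5083 = -1.0755
  y_3 = 3.8958 - 0.01*15.5832 = 3.74
f(-1.0755, 3.74) = 7*(-1.0755)^2 + 2*3.74^2 = 36.0716


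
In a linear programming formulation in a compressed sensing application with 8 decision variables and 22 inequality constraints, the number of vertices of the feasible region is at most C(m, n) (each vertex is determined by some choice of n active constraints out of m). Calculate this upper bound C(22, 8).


Each vertex corresponds to some choice of n active constraints out of m, so the number of vertices is at most C(m, n) = m! / (n!(m-n)!).
m = 22, n = 8
Numerator: 22 * 21 * 20 * 19 * 18 * 17 * 16 * 15
Denominator: 8! = 40320
C(22, 8) = 319770


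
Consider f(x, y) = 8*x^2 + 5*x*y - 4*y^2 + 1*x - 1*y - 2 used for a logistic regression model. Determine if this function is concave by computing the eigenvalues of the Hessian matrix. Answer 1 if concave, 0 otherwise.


The Hessian of f(x,y) = 8*x^2 + 5*x*y - 4*y^2 + 1*x - 1*y - 2 is:
H = [[16, 5], [5, -8]]
Trace = 16 - 8 = 8
Determinant = 16*-8 - (5)^2 = -153
Discriminant = (8)^2 - 4*-153 = 676.0
Eigenvalues: lambda_1 = -9.0, lambda_2 = 17.0
The function is not concave.

0


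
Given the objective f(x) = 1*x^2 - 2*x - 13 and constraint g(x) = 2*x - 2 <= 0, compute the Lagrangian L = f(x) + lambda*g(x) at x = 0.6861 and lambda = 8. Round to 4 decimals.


Step 1: Evaluate f(x).
f(0.6861) = 1*0.6861^2 - 2*0.6861 - 13 = -13.9015
Step 2: Evaluate g(x).
g(0.6861) = 2*0.6861 - 2 = -0.6278
Step 3: Compute Lagrangian.
L = -13.9015 + 8*-0.6278 = -18.9239


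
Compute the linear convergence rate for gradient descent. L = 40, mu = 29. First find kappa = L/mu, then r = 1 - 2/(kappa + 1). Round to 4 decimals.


Step 1: Compute the condition number.
kappa = L/mu = 40/29 = 1.3793
Step 2: Compute the convergence rate.
r = 1 - 2/(kappa + 1) = 1 - 2*mu/(L + mu) = (L - mu)/(L + mu) = 11/69 = 0.1594


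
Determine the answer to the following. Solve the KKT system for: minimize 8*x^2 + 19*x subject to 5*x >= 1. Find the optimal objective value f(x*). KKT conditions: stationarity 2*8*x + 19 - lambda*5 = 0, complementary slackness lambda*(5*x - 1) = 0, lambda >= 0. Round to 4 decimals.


Step 1: Try lambda = 0 (constraint inactive).
x_unc = -19/(2*8) = -1.1875
Check: 5*-1.1875 = -5.9375 < 1 -- violated!
Step 2: Constraint must be active: 5*x = 1
x* = 1/5 = 0.2
lambda = (2*8*0.2 + 19)/5 = 4.44
Step 3: Compute optimal value.
f(x*) = 8*0.2^2 + 19*0.2 = 4.12


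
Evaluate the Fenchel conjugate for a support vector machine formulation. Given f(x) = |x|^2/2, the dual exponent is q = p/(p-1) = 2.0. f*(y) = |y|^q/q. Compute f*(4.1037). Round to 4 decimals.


The conjugate exponent q satisfies 1/p + 1/q = 1.
p = 2, so q = 2/(2 - 1) = 2.0
|y|^q = 4.1037^2.0 = 16.8404
f*(4.1037) = 16.8404 / 2.0 = 8.4202


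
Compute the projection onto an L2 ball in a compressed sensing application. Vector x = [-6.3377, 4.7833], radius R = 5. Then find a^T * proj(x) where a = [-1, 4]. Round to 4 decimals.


Step 1: Compute ||x|| (intermediates to 6 decimals).
||x|| = sqrt((-6.3377)^2 + 4.7833^2) = 7.940176
Step 2: Project.
Since ||x|| > R, scale = R/||x|| = 5/7.940176 = 0.629709, proj(x) = scale * x
proj(x) = [-3.990907, 3.012087]
Step 3: Dot product.
a^T * proj(x) = -1*(-3.990907) + 4*3.012087 = 16.0393


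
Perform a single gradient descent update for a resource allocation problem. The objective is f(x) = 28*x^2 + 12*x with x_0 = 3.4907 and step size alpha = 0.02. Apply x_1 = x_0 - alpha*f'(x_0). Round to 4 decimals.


We compute the gradient at x_0 and apply the update.
f'(x) = 56*x + 12
f'(3.4907) = 56*3.4907 + 12 = 207.4792
x_1 = 3.4907 - 0.02*207.4792 = -0.6589


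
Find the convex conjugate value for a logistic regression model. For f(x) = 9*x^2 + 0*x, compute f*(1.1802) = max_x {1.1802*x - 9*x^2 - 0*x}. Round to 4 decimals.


f*(y) = sup_x {y*x - a*x^2 - b*x} = sup_x {(y-b)*x - a*x^2}
FOC: (y - b) - 2a*x = 0 => x* = (y - b)/(2a)
x* = (1.1802 - 0)/(2*9) = 0.0656
f*(1.1802) = (y-b)^2/(4a) = (1.1802 - 0)^2/(4*9)
= 1.3929/36 = 0.0387


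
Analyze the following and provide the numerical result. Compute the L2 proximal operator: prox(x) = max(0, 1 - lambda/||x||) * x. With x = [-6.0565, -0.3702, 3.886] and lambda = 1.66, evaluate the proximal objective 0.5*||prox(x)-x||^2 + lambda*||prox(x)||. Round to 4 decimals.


Step 1: Compute ||x||.
||x|| = 7.2055
Step 2: Compute scaling factor.
scale = max(0, 1 - 1.66/7.2055) = 0.7696
Step 3: prox(x) = [-4.6612, -0.2849, 2.9907]
||prox(x)|| = 5.5455
Step 4: Proximal objective.
0.5*||prox-x||^2 = 1.3778
lambda*||prox|| = 9.2055
Total = 10.5833


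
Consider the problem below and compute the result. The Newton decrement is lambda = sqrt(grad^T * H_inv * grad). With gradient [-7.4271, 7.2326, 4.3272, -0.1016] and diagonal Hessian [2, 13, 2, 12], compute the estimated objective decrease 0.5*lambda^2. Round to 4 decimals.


Step 1: H is diagonal, so H^(-1) * g = [-3.7136, 0.5564, 2.1636, -0.0085].
Step 2: g^T H^(-1) g = sum_i g_i^2 / H_ii
  = (-7.4271)^2/2 + (7.2326)^2/13 + (4.3272)^2/2 + (-0.1016)^2/12
  = 27.5809 + 4.0239 + 9.3623 + 0.0009 = 40.968
Step 3: Objective decrease = 0.5 * g^T H^(-1) g = 20.484


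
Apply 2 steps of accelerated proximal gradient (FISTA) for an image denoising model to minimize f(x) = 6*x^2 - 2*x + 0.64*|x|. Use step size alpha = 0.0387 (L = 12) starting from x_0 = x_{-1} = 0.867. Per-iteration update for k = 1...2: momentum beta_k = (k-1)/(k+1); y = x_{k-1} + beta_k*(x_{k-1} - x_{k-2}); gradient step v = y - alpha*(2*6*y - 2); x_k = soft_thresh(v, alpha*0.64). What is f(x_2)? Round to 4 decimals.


FISTA on f(x) = 6*x^2 - 2*x + 0.64*|x|
L = 12, alpha = 0.0387
Iteration 1: beta = 0.0, y = 0.867 + 0.0*(0.867 - 0.867) = 0.867
  grad(y) = 8.404, v = y - alpha*grad = 0.5418
  prox(v) = soft_thresh(0.5418, 0.0248) = 0.517
Iteration 2: beta = 0.3333, y = 0.517 + 0.3333*(0.517 - 0.867) = 0.4003
  grad(y) = 2.804, v = y - alpha*grad = 0.2918
  prox(v) = soft_thresh(0.2918, 0.0248) = 0.267
f(x_2) = 6*0.267^2 - 2*0.267 + 0.64*|0.267| = 0.0647


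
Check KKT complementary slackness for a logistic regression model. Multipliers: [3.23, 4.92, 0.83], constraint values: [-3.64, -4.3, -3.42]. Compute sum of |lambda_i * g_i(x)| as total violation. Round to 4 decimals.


KKT complementary slackness check:
lambda_1 * g_1 = 3.23 * -3.64 = -11.7572
lambda_2 * g_2 = 4.92 * -4.3 = -21.156
lambda_3 * g_3 = 0.83 * -3.42 = -2.8386
Total violation = 11.7572 + 21.156 + 2.8386 = 35.7518


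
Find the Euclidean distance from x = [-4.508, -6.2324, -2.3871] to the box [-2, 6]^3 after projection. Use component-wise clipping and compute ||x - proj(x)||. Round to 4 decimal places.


Project each component onto [-2, 6].
clip(-4.508) = -2.0, clip(-6.2324) = -2.0, clip(-2.3871) = -2.0
Projection = [-2.0, -2.0, -2.0]
Squared diffs: [6.2901, 17.9132, 0.1498]
Distance = sqrt(24.3531) = 4.9349


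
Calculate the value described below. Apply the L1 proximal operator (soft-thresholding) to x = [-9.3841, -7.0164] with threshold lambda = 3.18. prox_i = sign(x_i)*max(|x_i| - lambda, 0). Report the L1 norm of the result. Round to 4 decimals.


Soft-thresholding with lambda = 3.18:
prox(-9.3841) = sign(-9.3841)*max(|-9.3841| - 3.18, 0) = -6.2041
prox(-7.0164) = sign(-7.0164)*max(|-7.0164| - 3.18, 0) = -3.8364
prox(x) = [-6.2041, -3.8364]
||prox(x)||_1 = 6.2041 + 3.8364 = 10.0405


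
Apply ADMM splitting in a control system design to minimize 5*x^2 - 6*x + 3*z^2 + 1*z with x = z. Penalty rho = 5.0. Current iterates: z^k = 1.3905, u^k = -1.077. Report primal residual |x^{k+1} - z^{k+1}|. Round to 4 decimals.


ADMM iteration with rho = 5.0, z^k = 1.3905, u^k = -1.077
Step 1: x-update.
Minimize 5*x^2 - 6*x + (5.0/2)*(x - 1.3905 - 1.077)^2
FOC: (2*5 + 5.0)*x = 6 + 5.0*(1.3905 + 1.077)
x^{k+1} = 1.2225
Step 2: z-update.
Minimize 3*z^2 + 1*z + (5.0/2)*(1.2225 - z - 1.077)^2
FOC: (2*3 + 5.0)*z = -1 + 5.0*(1.2225 - 1.077)
z^{k+1} = -0.0248
Step 3: u-update.
u^{k+1} = -1.077 + 1.2225 + 0.0248 = 0.1703
Step 4: Primal residual = |1.2225 + 0.0248| = 1.2473


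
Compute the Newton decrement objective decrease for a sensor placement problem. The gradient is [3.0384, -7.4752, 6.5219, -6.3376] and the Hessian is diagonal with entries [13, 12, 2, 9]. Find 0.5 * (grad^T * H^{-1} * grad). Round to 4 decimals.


Step 1: H is diagonal, so H^(-1) * g = [0.2337, -0.6229, 3.261, -0.7042].
Step 2: g^T H^(-1) g = sum_i g_i^2 / H_ii
  = (3.0384)^2/13 + (-7.4752)^2/12 + (6.5219)^2/2 + (-6.3376)^2/9
  = 0.7101 + 4.6566 + 21.2676 + 4.4628 = 31.0971
Step 3: Objective decrease = 0.5 * g^T H^(-1) g = 15.5485


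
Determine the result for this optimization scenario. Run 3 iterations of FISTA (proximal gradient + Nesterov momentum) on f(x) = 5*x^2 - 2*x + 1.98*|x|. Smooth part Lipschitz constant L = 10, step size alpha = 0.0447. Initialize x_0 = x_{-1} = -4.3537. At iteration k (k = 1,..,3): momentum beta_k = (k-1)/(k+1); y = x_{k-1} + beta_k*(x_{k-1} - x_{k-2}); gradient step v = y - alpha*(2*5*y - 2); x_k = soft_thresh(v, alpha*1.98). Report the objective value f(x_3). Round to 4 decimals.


FISTA on f(x) = 5*x^2 - 2*x + 1.98*|x|
L = 10, alpha = 0.0447
Iteration 1: beta = 0.0, y = -4.3537 + 0.0*(-4.3537 + 4.3537) = -4.3537
  grad(y) = -45.537, v = y - alpha*grad = -2.3182
  prox(v) = soft_thresh(-2.3182, 0.0885) = -2.2297
Iteration 2: beta = 0.3333, y = -2.2297 + 0.3333*(-2.2297 + 4.3537) = -1.5217
  grad(y) = -17.2169, v = y - alpha*grad = -0.7521
  prox(v) = soft_thresh(-0.7521, 0.0885) = -0.6636
Iteration 3: beta = 0.5, y = -0.6636 + 0.5*(-0.6636 + 2.2297) = 0.1195
  grad(y) = -0.8054, v = y - alpha*grad = 0.1555
  prox(v) = soft_thresh(0.1555, 0.0885) = 0.067
f(x_3) = 5*0.067^2 - 2*0.067 + 1.98*|0.067| = 0.0211


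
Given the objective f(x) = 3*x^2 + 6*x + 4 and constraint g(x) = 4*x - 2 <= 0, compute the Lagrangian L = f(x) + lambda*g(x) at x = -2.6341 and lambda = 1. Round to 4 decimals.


Step 1: Evaluate f(x).
f(-2.6341) = 3*(-2.6341)^2 + 6*(-2.6341) + 4 = 9.0108
Step 2: Evaluate g(x).
g(-2.6341) = 4*-2.6341 - 2 = -12.5364
Step 3: Compute Lagrangian.
L = 9.0108 + 1*-12.5364 = -3.5256


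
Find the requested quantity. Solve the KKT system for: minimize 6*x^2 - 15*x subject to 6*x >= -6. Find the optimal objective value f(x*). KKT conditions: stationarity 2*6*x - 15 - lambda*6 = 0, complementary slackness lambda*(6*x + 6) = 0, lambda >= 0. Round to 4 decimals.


Step 1: Try lambda = 0 (constraint inactive).
Stationarity: 2*6*x - 15 = 0
x* = 15/(2*6) = 1.25
Check constraint: 6*1.25 = 7.5 >= -6 -- satisfied.
Step 2: Compute optimal value.
f(x*) = 6*1.25^2 - 15*1.25 = -9.375


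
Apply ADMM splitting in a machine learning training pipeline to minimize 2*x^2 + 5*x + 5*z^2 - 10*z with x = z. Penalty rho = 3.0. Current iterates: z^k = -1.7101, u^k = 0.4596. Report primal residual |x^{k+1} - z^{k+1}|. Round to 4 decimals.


ADMM iteration with rho = 3.0, z^k = -1.7101, u^k = 0.4596
Step 1: x-update.
Minimize 2*x^2 + 5*x + (3.0/2)*(x + 1.7101 + 0.4596)^2
FOC: (2*2 + 3.0)*x = -5 + 3.0*(-1.7101 - 0.4596)
x^{k+1} = -1.6442
Step 2: z-update.
Minimize 5*z^2 - 10*z + (3.0/2)*(-1.6442 - z + 0.4596)^2
FOC: (2*5 + 3.0)*z = 10 + 3.0*(-1.6442 + 0.4596)
z^{k+1} = 0.4959
Step 3: u-update.
u^{k+1} = 0.4596 - 1.6442 - 0.4959 = -1.6804
Step 4: Primal residual = |-1.6442 - 0.4959| = 2.14


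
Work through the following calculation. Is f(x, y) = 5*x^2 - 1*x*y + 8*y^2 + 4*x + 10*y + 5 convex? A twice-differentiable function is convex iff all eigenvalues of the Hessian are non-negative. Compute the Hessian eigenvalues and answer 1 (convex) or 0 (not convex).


The Hessian of f(x,y) = 5*x^2 - 1*x*y + 8*y^2 + 4*x + 10*y + 5 is:
H = [[10, -1], [-1, 16]]
Trace = 10 + 16 = 26
Determinant = 10*16 - (-1)^2 = 159
Discriminant = (26)^2 - 4*159 = 40.0
Eigenvalues: lambda_1 = 9.8377, lambda_2 = 16.1623
The function is convex.

1


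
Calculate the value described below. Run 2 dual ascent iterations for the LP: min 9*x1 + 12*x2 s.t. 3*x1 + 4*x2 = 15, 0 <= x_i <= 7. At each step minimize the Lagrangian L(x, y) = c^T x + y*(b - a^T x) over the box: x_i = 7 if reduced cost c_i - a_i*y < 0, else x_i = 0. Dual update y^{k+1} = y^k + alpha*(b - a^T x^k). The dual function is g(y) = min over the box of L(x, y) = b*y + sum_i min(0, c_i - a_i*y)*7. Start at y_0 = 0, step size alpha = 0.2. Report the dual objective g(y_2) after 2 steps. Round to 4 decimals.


Dual ascent for LP: min 9*x1 + 12*x2, 3*x1 + 4*x2 = 15, 0 <= x_i <= 7
Step 1: y^k = 0.0, reduced costs: (9.0, 12.0)
  x^k = (0.0, 0.0), subgradient = b - a^T x = 15.0
  y^{k+1} = 0.0 + 0.2*15.0 = 3.0
Step 2: y^k = 3.0, reduced costs: (0.0, 0.0)
  x^k = (0.0, 0.0), subgradient = b - a^T x = 15.0
  y^{k+1} = 3.0 + 0.2*15.0 = 6.0
Dual objective at y_2 = 6.0: reduced costs (-9.0, -12.0), box minimizer x = (7.0, 7.0)
g(y_2) = b*y + (c1 - a1*y)*x1 + (c2 - a2*y)*x2 = 15*6.0 + (-9.0)*7.0 + (-12.0)*7.0 = 90.0 - 63.0 - 84.0 = -57.0


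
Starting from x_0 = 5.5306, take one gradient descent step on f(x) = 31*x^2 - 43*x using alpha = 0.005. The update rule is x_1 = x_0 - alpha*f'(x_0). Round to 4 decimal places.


We compute the gradient at x_0 and apply the update.
f'(x) = 62*x - 43
f'(5.5306) = 62*5.5306 - 43 = 299.8972
x_1 = 5.5306 - 0.005*299.8972 = 4.0311


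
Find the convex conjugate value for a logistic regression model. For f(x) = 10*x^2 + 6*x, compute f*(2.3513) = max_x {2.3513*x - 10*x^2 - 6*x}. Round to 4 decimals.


f*(y) = sup_x {y*x - a*x^2 - b*x} = sup_x {(y-b)*x - a*x^2}
FOC: (y - b) - 2a*x = 0 => x* = (y - b)/(2a)
x* = (2.3513 - 6)/(2*10) = -0.1824
f*(2.3513) = (y-b)^2/(4a) = (2.3513 - 6)^2/(4*10)
= 13.313/40 = 0.3328


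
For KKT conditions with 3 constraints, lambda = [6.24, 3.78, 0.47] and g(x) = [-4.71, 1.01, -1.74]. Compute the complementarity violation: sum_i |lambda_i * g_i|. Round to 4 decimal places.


KKT complementary slackness check:
lambda_1 * g_1 = 6.24 * -4.71 = -29.3904
lambda_2 * g_2 = 3.78 * 1.01 = 3.8178
lambda_3 * g_3 = 0.47 * -1.74 = -0.8178
Total violation = 29.3904 + 3.8178 + 0.8178 = 34.026


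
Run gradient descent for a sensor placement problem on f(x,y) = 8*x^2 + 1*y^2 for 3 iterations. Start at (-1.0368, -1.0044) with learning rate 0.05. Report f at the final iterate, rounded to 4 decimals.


Gradient descent on f(x,y) = 8*x^2 + 1*y^2.
Starting point: (-1.0368, -1.0044), alpha = 0.05
Step 1: grad_x = 2*8*-1.0368 = -16.5888, grad_y = 2*1*-1.0044 = -2.0088
  x_1 = -1.0368 - 0.05*-16.5888 = -0.2074
  y_1 = -1.0044 - 0.05*-2.0088 = -0.904
Step 2: grad_x = 2*8*-0.2074 = -3.3178, grad_y = 2*1*-0.904 = -1.8079
  x_2 = -0.2074 - 0.05*-3.3178 = -0.0415
  y_2 = -0.904 - 0.05*-1.8079 = -0.8136
Step 3: grad_x = 2*8*-0.0415 = -0.6636, grad_y = 2*1*-0.8136 = -1.6271
  x_3 = -0.0415 - 0.05*-0.6636 = -0.0083
  y_3 = -0.8136 - 0.05*-1.6271 = -0.7322
f(-0.0083, -0.7322) = 8*(-0.0083)^2 + 1*(-0.7322)^2 = 0.5367


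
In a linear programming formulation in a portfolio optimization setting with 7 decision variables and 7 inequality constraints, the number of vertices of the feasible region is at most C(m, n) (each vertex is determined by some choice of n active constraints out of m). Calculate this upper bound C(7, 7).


Each vertex corresponds to some choice of n active constraints out of m, so the number of vertices is at most C(m, n) = m! / (n!(m-n)!).
m = 7, n = 7
Numerator: 7 * 6 * 5 * 4 * 3 * 2 * 1
Denominator: 7! = 5040
C(7, 7) = 1


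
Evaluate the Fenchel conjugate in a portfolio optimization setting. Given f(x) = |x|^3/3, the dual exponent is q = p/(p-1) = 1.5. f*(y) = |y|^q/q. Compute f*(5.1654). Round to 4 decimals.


The conjugate exponent q satisfies 1/p + 1/q = 1.
p = 3, so q = 3/(3 - 1) = 1.5
|y|^q = 5.1654^1.5 = 11.7397
f*(5.1654) = 11.7397 / 1.5 = 7.8264


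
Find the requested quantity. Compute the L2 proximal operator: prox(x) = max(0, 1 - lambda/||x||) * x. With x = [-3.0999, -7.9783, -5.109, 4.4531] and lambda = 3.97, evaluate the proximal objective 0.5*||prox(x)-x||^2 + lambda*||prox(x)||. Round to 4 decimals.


Step 1: Compute ||x||.
||x|| = 10.9176
Step 2: Compute scaling factor.
scale = max(0, 1 - 3.97/10.9176) = 0.6364
Step 3: prox(x) = [-1.9727, -5.0771, -3.2512, 2.8338]
||prox(x)|| = 6.9476
Step 4: Proximal objective.
0.5*||prox-x||^2 = 7.8805
lambda*||prox|| = 27.582
Total = 35.4625


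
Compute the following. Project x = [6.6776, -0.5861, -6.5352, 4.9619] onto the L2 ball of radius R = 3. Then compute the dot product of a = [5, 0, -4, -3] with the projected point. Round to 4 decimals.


Step 1: Compute ||x|| (intermediates to 6 decimals).
||x|| = sqrt(6.6776^2 + (-0.5861)^2 + (-6.5352)^2 + 4.9619^2) = 10.59543
Step 2: Project.
Since ||x|| > R, scale = R/||x|| = 3/10.59543 = 0.283141, proj(x) = scale * x
proj(x) = [1.890702, -0.165949, -1.850383, 1.404917]
Step 3: Dot product.
a^T * proj(x) = 5*1.890702 + 0*(-0.165949) - 4*(-1.850383) - 3*1.404917 = 12.6403


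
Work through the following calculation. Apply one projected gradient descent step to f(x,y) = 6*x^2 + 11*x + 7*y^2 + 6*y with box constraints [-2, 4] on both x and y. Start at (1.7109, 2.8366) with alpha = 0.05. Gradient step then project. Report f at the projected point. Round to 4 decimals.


Step 1: Compute gradient at (1.7109, 2.8366).
grad_x = 2*6*1.7109 + 11 = 31.5308
grad_y = 2*7*2.8366 + 6 = 45.7124
Step 2: Gradient step.
x_raw = 1.7109 - 0.05*31.5308 = 0.1344
y_raw = 2.8366 - 0.05*45.7124 = 0.551
Step 3: Project onto [-2, 4].
x_proj = clip(0.1344) = 0.1344
y_proj = clip(0.551) = 0.551
Step 4: Evaluate f.
f(0.1344, 0.551) = 7.0172


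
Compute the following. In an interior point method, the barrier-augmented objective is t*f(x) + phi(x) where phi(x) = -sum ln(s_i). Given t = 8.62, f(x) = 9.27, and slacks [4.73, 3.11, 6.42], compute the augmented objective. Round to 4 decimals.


Step 1: Compute log-barrier.
ln values: [1.5539, 1.1346, 1.8594]
phi = -(1.5539 + 1.1346 + 1.8594) = -4.548
Step 2: Compute augmented objective.
t*f(x) = 8.62*9.27 = 79.9074
Total = 79.9074 - 4.548 = 75.3594


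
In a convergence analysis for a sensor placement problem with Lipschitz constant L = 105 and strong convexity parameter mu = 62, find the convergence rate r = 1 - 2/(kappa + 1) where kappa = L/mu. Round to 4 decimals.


Step 1: Compute the condition number.
kappa = L/mu = 105/62 = 1.6935
Step 2: Compute the convergence rate.
r = 1 - 2/(kappa + 1) = 1 - 2*mu/(L + mu) = (L - mu)/(L + mu) = 43/167 = 0.2575


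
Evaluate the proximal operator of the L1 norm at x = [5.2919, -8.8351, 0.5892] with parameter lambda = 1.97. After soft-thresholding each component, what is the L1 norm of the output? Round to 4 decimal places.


Soft-thresholding with lambda = 1.97:
prox(5.2919) = sign(5.2919)*max(|5.2919| - 1.97, 0) = 3.3219
prox(-8.8351) = sign(-8.8351)*max(|-8.8351| - 1.97, 0) = -6.8651
prox(0.5892) = sign(0.5892)*max(|0.5892| - 1.97, 0) = 0.0
prox(x) = [3.3219, -6.8651, 0.0]
||prox(x)||_1 = 3.3219 + 6.8651 + 0.0 = 10.187


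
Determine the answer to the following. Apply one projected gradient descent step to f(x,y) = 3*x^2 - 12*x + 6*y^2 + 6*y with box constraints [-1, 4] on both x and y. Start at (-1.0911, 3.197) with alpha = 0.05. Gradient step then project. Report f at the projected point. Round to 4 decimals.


Step 1: Compute gradient at (-1.0911, 3.197).
grad_x = 2*3*-1.0911 - 12 = -18.5466
grad_y = 2*6*3.197 + 6 = 44.364
Step 2: Gradient step.
x_raw = -1.0911 - 0.05*-18.5466 = -0.1638
y_raw = 3.197 - 0.05*44.364 = 0.9788
Step 3: Project onto [-1, 4].
x_proj = clip(-0.1638) = -0.1638
y_proj = clip(0.9788) = 0.9788
Step 4: Evaluate f.
f(-0.1638, 0.9788) = 13.6668


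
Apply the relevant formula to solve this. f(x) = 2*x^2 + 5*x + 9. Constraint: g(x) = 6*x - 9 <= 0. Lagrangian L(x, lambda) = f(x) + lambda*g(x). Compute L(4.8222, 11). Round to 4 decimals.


Step 1: Evaluate f(x).
f(4.8222) = 2*4.8222^2 + 5*4.8222 + 9 = 79.6182
Step 2: Evaluate g(x).
g(4.8222) = 6*4.8222 - 9 = 19.9332
Step 3: Compute Lagrangian.
L = 79.6182 + 11*19.9332 = 298.8834


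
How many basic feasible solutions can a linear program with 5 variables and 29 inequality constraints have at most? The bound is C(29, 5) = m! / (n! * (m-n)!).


Each vertex corresponds to some choice of n active constraints out of m, so the number of vertices is at most C(m, n) = m! / (n!(m-n)!).
m = 29, n = 5
Numerator: 29 * 28 * 27 * 26 * 25
Denominator: 5! = 120
C(29, 5) = 118755


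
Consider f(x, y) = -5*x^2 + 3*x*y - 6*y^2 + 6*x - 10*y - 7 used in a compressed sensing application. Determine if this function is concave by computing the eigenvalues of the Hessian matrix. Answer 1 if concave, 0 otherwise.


The Hessian of f(x,y) = -5*x^2 + 3*x*y - 6*y^2 + 6*x - 10*y - 7 is:
H = [[-10, 3], [3, -12]]
Trace = -10 - 12 = -22
Determinant = -10*-12 - (3)^2 = 111
Discriminant = (-22)^2 - 4*111 = 40.0
Eigenvalues: lambda_1 = -14.1623, lambda_2 = -7.8377
The function is concave.

1


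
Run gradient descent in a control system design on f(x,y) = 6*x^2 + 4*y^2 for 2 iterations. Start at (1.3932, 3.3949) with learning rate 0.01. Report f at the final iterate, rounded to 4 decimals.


Gradient descent on f(x,y) = 6*x^2 + 4*y^2.
Starting point: (1.3932, 3.3949), alpha = 0.01
Step 1: grad_x = 2*6*1.3932 = 16.7184, grad_y = 2*4*3.3949 = 27.1592
  x_1 = 1.3932 - 0.01*16.7184 = 1.226
  y_1 = 3.3949 - 0.01*27.1592 = 3.1233
Step 2: grad_x = 2*6*1.226 = 14.7122, grad_y = 2*4*3.1233 = 24.9865
  x_2 = 1.226 - 0.01*14.7122 = 1.0789
  y_2 = 3.1233 - 0.01*24.9865 = 2.8734
f(1.0789, 2.8734) = 6*1.0789^2 + 4*2.8734^2 = 40.0108


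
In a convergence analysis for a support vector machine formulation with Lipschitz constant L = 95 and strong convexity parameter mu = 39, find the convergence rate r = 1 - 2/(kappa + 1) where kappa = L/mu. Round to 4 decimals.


Step 1: Compute the condition number.
kappa = L/mu = 95/39 = 2.4359
Step 2: Compute the convergence rate.
r = 1 - 2/(kappa + 1) = 1 - 2*mu/(L + mu) = (L - mu)/(L + mu) = 56/134 = 0.4179


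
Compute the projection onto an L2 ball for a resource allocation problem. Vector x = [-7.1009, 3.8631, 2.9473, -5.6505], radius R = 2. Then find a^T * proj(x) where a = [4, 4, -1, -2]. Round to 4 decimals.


Step 1: Compute ||x|| (intermediates to 6 decimals).
||x|| = sqrt((-7.1009)^2 + 3.8631^2 + 2.9473^2 + (-5.6505)^2) = 10.293738
Step 2: Project.
Since ||x|| > R, scale = R/||x|| = 2/10.293738 = 0.194293, proj(x) = scale * x
proj(x) = [-1.379655, 0.750573, 0.57264, -1.097853]
Step 3: Dot product.
a^T * proj(x) = 4*(-1.379655) + 4*0.750573 - 1*0.57264 - 2*(-1.097853) = -0.8933


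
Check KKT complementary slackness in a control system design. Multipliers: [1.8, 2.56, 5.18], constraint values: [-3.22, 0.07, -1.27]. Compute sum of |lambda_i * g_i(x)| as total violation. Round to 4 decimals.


KKT complementary slackness check:
lambda_1 * g_1 = 1.8 * -3.22 = -5.796
lambda_2 * g_2 = 2.56 * 0.07 = 0.1792
lambda_3 * g_3 = 5.18 * -1.27 = -6.5786
Total violation = 5.796 + 0.1792 + 6.5786 = 12.5538


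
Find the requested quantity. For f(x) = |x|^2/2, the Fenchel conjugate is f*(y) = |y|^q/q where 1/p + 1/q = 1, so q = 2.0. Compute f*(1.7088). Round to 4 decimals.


The conjugate exponent q satisfies 1/p + 1/q = 1.
p = 2, so q = 2/(2 - 1) = 2.0
|y|^q = 1.7088^2.0 = 2.92
f*(1.7088) = 2.92 / 2.0 = 1.46


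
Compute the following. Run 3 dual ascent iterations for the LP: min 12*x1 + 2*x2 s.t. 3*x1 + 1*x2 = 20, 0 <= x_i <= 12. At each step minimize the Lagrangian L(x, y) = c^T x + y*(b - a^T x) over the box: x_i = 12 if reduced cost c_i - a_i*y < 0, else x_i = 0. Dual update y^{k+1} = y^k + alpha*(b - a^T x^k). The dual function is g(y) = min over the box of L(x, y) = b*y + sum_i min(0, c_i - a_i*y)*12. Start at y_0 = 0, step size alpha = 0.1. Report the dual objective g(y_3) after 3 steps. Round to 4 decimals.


Dual ascent for LP: min 12*x1 + 2*x2, 3*x1 + 1*x2 = 20, 0 <= x_i <= 12
Step 1: y^k = 0.0, reduced costs: (12.0, 2.0)
  x^k = (0.0, 0.0), subgradient = b - a^T x = 20.0
  y^{k+1} = 0.0 + 0.1*20.0 = 2.0
Step 2: y^k = 2.0, reduced costs: (6.0, 0.0)
  x^k = (0.0, 0.0), subgradient = b - a^T x = 20.0
  y^{k+1} = 2.0 + 0.1*20.0 = 4.0
Step 3: y^k = 4.0, reduced costs: (0.0, -2.0)
  x^k = (0.0, 12.0), subgradient = b - a^T x = 8.0
  y^{k+1} = 4.0 + 0.1*8.0 = 4.8
Dual objective at y_3 = 4.8: reduced costs (-2.4, -2.8), box minimizer x = (12.0, 12.0)
g(y_3) = b*y + (c1 - a1*y)*x1 + (c2 - a2*y)*x2 = 20*4.8 + (-2.4)*12.0 + (-2.8)*12.0 = 96.0 - 28.8 - 33.6 = 33.6


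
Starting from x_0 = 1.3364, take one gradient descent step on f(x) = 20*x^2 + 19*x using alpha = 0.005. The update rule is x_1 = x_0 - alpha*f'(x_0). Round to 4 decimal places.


We compute the gradient at x_0 and apply the update.
f'(x) = 40*x + 19
f'(1.3364) = 40*1.3364 + 19 = 72.456
x_1 = 1.3364 - 0.005*72.456 = 0.9741


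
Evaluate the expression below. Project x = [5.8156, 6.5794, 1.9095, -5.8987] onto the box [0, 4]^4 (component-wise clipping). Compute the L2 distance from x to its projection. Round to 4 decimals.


Project each component onto [0, 4].
clip(5.8156) = 4.0, clip(6.5794) = 4.0, clip(1.9095) = 1.9095, clip(-5.8987) = 0.0
Projection = [4.0, 4.0, 1.9095, 0.0]
Squared diffs: [3.2964, 6.6533, 0.0, 34.7947]
Distance = sqrt(44.7444) = 6.6891


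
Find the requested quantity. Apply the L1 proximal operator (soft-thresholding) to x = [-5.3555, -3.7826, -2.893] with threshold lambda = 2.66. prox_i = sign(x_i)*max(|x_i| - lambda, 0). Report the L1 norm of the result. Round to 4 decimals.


Soft-thresholding with lambda = 2.66:
prox(-5.3555) = sign(-5.3555)*max(|-5.3555| - 2.66, 0) = -2.6955
prox(-3.7826) = sign(-3.7826)*max(|-3.7826| - 2.66, 0) = -1.1226
prox(-2.893) = sign(-2.893)*max(|-2.893| - 2.66, 0) = -0.233
prox(x) = [-2.6955, -1.1226, -0.233]
||prox(x)||_1 = 2.6955 + 1.1226 + 0.233 = 4.0511


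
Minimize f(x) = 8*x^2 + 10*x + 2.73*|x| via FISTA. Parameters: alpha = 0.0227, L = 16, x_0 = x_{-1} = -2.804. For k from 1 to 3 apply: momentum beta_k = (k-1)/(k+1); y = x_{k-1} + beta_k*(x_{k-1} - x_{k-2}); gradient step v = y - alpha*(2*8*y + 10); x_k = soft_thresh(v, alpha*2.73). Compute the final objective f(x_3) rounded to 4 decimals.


FISTA on f(x) = 8*x^2 + 10*x + 2.73*|x|
L = 16, alpha = 0.0227
Iteration 1: beta = 0.0, y = -2.804 + 0.0*(-2.804 + 2.804) = -2.804
  grad(y) = -34.864, v = y - alpha*grad = -2.0126
  prox(v) = soft_thresh(-2.0126, 0.062) = -1.9506
Iteration 2: beta = 0.3333, y = -1.9506 + 0.3333*(-1.9506 + 2.804) = -1.6662
  grad(y) = -16.6585, v = y - alpha*grad = -1.288
  prox(v) = soft_thresh(-1.288, 0.062) = -1.226
Iteration 3: beta = 0.5, y = -1.226 + 0.5*(-1.226 + 1.9506) = -0.8637
  grad(y) = -3.8199, v = y - alpha*grad = -0.777
  prox(v) = soft_thresh(-0.777, 0.062) = -0.7151
f(x_3) = 8*(-0.7151)^2 + 10*(-0.7151) + 2.73*|-0.7151| = -1.108


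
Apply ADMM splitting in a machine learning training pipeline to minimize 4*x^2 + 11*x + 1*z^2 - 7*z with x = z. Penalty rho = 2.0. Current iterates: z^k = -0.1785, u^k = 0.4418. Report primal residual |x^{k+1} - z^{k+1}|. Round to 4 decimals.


ADMM iteration with rho = 2.0, z^k = -0.1785, u^k = 0.4418
Step 1: x-update.
Minimize 4*x^2 + 11*x + (2.0/2)*(x + 0.1785 + 0.4418)^2
FOC: (2*4 + 2.0)*x = -11 + 2.0*(-0.1785 - 0.4418)
x^{k+1} = -1.2241
Step 2: z-update.
Minimize 1*z^2 - 7*z + (2.0/2)*(-1.2241 - z + 0.4418)^2
FOC: (2*1 + 2.0)*z = 7 + 2.0*(-1.2241 + 0.4418)
z^{k+1} = 1.3589
Step 3: u-update.
u^{k+1} = 0.4418 - 1.2241 - 1.3589 = -2.1411
Step 4: Primal residual = |-1.2241 - 1.3589| = 2.5829


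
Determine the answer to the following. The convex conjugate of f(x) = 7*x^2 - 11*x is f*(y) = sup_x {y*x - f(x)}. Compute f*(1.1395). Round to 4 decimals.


f*(y) = sup_x {y*x - a*x^2 - b*x} = sup_x {(y-b)*x - a*x^2}
FOC: (y - b) - 2a*x = 0 => x* = (y - b)/(2a)
x* = (1.1395 + 11)/(2*7) = 0.8671
f*(1.1395) = (y-b)^2/(4a) = (1.1395 + 11)^2/(4*7)
= 147.3675/28 = 5.2631


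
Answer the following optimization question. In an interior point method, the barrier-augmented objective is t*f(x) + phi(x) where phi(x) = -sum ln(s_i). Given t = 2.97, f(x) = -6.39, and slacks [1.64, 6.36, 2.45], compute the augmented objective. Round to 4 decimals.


Step 1: Compute log-barrier.
ln values: [0.4947, 1.85, 0.8961]
phi = -(0.4947 + 1.85 + 0.8961) = -3.2408
Step 2: Compute augmented objective.
t*f(x) = 2.97*-6.39 = -18.9783
Total = -18.9783 - 3.2408 = -22.2191


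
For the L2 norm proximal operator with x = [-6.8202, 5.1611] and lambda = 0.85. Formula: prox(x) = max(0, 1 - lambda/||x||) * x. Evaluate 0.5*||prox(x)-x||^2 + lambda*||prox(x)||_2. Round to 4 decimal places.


Step 1: Compute ||x||.
||x|| = 8.5529
Step 2: Compute scaling factor.
scale = max(0, 1 - 0.85/8.5529) = 0.9006
Step 3: prox(x) = [-6.1424, 4.6482]
||prox(x)|| = 7.7029
Step 4: Proximal objective.
0.5*||prox-x||^2 = 0.3613
lambda*||prox|| = 6.5475
Total = 6.9087


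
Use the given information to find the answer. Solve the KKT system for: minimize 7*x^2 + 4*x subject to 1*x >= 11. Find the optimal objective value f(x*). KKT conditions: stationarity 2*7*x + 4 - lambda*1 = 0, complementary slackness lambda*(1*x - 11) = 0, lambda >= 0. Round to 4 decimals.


Step 1: Try lambda = 0 (constraint inactive).
x_unc = -4/(2*7) = -0.2857
Check: 1*-0.2857 = -0.2857 < 11 -- violated!
Step 2: Constraint must be active: 1*x = 11
x* = 11/1 = 11.0
lambda = (2*7*11.0 + 4)/1 = 158.0
Step 3: Compute optimal value.
f(x*) = 7*11.0^2 + 4*11.0 = 891.0


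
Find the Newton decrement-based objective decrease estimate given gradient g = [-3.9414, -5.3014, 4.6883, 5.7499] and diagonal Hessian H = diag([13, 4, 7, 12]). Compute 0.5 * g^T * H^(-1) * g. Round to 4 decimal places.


Step 1: H is diagonal, so H^(-1) * g = [-0.3032, -1.3254, 0.6698, 0.4792].
Step 2: g^T H^(-1) g = sum_i g_i^2 / H_ii
  = (-3.9414)^2/13 + (-5.3014)^2/4 + (4.6883)^2/7 + (5.7499)^2/12
  = 1.195 + 7.0262 + 3.14 + 2.7551 = 14.1163
Step 3: Objective decrease = 0.5 * g^T H^(-1) g = 7.0582
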